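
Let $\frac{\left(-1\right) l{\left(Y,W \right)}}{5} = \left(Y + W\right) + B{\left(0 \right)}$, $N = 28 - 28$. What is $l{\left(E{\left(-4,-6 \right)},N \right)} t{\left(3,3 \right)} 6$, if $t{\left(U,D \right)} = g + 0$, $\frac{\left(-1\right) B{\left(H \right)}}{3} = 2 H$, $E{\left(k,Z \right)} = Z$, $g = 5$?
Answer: $900$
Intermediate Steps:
$B{\left(H \right)} = - 6 H$ ($B{\left(H \right)} = - 3 \cdot 2 H = - 6 H$)
$t{\left(U,D \right)} = 5$ ($t{\left(U,D \right)} = 5 + 0 = 5$)
$N = 0$ ($N = 28 - 28 = 0$)
$l{\left(Y,W \right)} = - 5 W - 5 Y$ ($l{\left(Y,W \right)} = - 5 \left(\left(Y + W\right) - 0\right) = - 5 \left(\left(W + Y\right) + 0\right) = - 5 \left(W + Y\right) = - 5 W - 5 Y$)
$l{\left(E{\left(-4,-6 \right)},N \right)} t{\left(3,3 \right)} 6 = \left(\left(-5\right) 0 - -30\right) 5 \cdot 6 = \left(0 + 30\right) 30 = 30 \cdot 30 = 900$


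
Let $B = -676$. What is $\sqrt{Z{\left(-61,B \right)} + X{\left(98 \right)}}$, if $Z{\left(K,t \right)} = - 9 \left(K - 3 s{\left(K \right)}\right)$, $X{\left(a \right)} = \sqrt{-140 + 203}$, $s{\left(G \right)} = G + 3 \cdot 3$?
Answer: $\sqrt{-855 + 3 \sqrt{7}} \approx 29.104 i$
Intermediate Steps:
$s{\left(G \right)} = 9 + G$ ($s{\left(G \right)} = G + 9 = 9 + G$)
$X{\left(a \right)} = 3 \sqrt{7}$ ($X{\left(a \right)} = \sqrt{63} = 3 \sqrt{7}$)
$Z{\left(K,t \right)} = 243 + 18 K$ ($Z{\left(K,t \right)} = - 9 \left(K - 3 \left(9 + K\right)\right) = - 9 \left(K - \left(27 + 3 K\right)\right) = - 9 \left(-27 - 2 K\right) = 243 + 18 K$)
$\sqrt{Z{\left(-61,B \right)} + X{\left(98 \right)}} = \sqrt{\left(243 + 18 \left(-61\right)\right) + 3 \sqrt{7}} = \sqrt{\left(243 - 1098\right) + 3 \sqrt{7}} = \sqrt{-855 + 3 \sqrt{7}}$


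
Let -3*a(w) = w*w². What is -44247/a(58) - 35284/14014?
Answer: -2512049717/1367149784 ≈ -1.8374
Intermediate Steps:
a(w) = -w³/3 (a(w) = -w*w²/3 = -w³/3)
-44247/a(58) - 35284/14014 = -44247/((-⅓*58³)) - 35284/14014 = -44247/((-⅓*195112)) - 35284*1/14014 = -44247/(-195112/3) - 17642/7007 = -44247*(-3/195112) - 17642/7007 = 132741/195112 - 17642/7007 = -2512049717/1367149784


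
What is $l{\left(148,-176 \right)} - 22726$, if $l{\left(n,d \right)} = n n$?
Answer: $-822$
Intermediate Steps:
$l{\left(n,d \right)} = n^{2}$
$l{\left(148,-176 \right)} - 22726 = 148^{2} - 22726 = 21904 - 22726 = -822$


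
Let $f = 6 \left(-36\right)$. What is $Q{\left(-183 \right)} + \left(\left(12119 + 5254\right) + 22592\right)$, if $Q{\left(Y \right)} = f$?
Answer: $39749$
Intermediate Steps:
$f = -216$
$Q{\left(Y \right)} = -216$
$Q{\left(-183 \right)} + \left(\left(12119 + 5254\right) + 22592\right) = -216 + \left(\left(12119 + 5254\right) + 22592\right) = -216 + \left(17373 + 22592\right) = -216 + 39965 = 39749$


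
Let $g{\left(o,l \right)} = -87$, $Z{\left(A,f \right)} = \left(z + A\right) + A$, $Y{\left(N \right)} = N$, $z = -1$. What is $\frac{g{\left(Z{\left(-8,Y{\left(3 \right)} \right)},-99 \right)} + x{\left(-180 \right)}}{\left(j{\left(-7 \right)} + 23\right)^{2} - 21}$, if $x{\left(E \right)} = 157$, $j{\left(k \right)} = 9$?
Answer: $\frac{70}{1003} \approx 0.069791$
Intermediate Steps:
$Z{\left(A,f \right)} = -1 + 2 A$ ($Z{\left(A,f \right)} = \left(-1 + A\right) + A = -1 + 2 A$)
$\frac{g{\left(Z{\left(-8,Y{\left(3 \right)} \right)},-99 \right)} + x{\left(-180 \right)}}{\left(j{\left(-7 \right)} + 23\right)^{2} - 21} = \frac{-87 + 157}{\left(9 + 23\right)^{2} - 21} = \frac{70}{32^{2} - 21} = \frac{70}{1024 - 21} = \frac{70}{1003}$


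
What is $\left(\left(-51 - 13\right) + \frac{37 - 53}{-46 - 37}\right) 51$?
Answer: $- \frac{270096}{83} \approx -3254.2$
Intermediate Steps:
$\left(\left(-51 - 13\right) + \frac{37 - 53}{-46 - 37}\right) 51 = \left(\left(-51 - 13\right) - \frac{16}{-83}\right) 51 = \left(-64 - - \frac{16}{83}\right) 51 = \left(-64 + \frac{16}{83}\right) 51 = \left(- \frac{5296}{83}\right) 51 = - \frac{270096}{83}$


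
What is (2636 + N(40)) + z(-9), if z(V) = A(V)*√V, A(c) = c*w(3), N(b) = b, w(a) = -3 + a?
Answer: 2676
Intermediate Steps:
A(c) = 0 (A(c) = c*(-3 + 3) = c*0 = 0)
z(V) = 0 (z(V) = 0*√V = 0)
(2636 + N(40)) + z(-9) = (2636 + 40) + 0 = 2676 + 0 = 2676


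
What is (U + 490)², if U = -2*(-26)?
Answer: 293764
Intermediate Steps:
U = 52
(U + 490)² = (52 + 490)² = 542² = 293764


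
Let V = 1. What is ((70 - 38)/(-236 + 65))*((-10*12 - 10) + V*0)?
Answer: 4160/171 ≈ 24.327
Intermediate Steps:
((70 - 38)/(-236 + 65))*((-10*12 - 10) + V*0) = ((70 - 38)/(-236 + 65))*((-10*12 - 10) + 1*0) = (32/(-171))*((-120 - 10) + 0) = (32*(-1/171))*(-130 + 0) = -32/171*(-130) = 4160/171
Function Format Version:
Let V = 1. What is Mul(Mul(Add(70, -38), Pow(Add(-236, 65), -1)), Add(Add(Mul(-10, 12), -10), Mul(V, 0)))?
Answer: Rational(4160, 171) ≈ 24.327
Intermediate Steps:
Mul(Mul(Add(70, -38), Pow(Add(-236, 65), -1)), Add(Add(Mul(-10, 12), -10), Mul(V, 0))) = Mul(Mul(Add(70, -38), Pow(Add(-236, 65), -1)), Add(Add(Mul(-10, 12), -10), Mul(1, 0))) = Mul(Mul(32, Pow(-171, -1)), Add(Add(-120, -10), 0)) = Mul(Mul(32, Rational(-1, 171)), Add(-130, 0)) = Mul(Rational(-32, 171), -130) = Rational(4160, 171)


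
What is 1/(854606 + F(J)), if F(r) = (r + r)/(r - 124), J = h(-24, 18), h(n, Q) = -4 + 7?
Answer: 121/103407320 ≈ 1.1701e-6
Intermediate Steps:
h(n, Q) = 3
J = 3
F(r) = 2*r/(-124 + r) (F(r) = (2*r)/(-124 + r) = 2*r/(-124 + r))
1/(854606 + F(J)) = 1/(854606 + 2*3/(-124 + 3)) = 1/(854606 + 2*3/(-121)) = 1/(854606 + 2*3*(-1/121)) = 1/(854606 - 6/121) = 1/(103407320/121) = 121/103407320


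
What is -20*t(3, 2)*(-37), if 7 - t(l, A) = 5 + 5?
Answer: -2220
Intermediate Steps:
t(l, A) = -3 (t(l, A) = 7 - (5 + 5) = 7 - 1*10 = 7 - 10 = -3)
-20*t(3, 2)*(-37) = -20*(-3)*(-37) = 60*(-37) = -2220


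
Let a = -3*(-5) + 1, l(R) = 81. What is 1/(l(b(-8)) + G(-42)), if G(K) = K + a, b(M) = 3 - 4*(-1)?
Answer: 1/55 ≈ 0.018182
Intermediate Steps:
b(M) = 7 (b(M) = 3 + 4 = 7)
a = 16 (a = 15 + 1 = 16)
G(K) = 16 + K (G(K) = K + 16 = 16 + K)
1/(l(b(-8)) + G(-42)) = 1/(81 + (16 - 42)) = 1/(81 - 26) = 1/55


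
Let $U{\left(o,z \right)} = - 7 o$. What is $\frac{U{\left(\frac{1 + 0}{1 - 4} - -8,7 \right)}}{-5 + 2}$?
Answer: $\frac{161}{9} \approx 17.889$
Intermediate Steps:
$\frac{U{\left(\frac{1 + 0}{1 - 4} - -8,7 \right)}}{-5 + 2} = \frac{\left(-7\right) \left(\frac{1 + 0}{1 - 4} - -8\right)}{-5 + 2} = \frac{\left(-7\right) \left(1 \frac{1}{-3} + 8\right)}{-3} = - 7 \left(1 \left(- \frac{1}{3}\right) + 8\right) \left(- \frac{1}{3}\right) = - 7 \left(- \frac{1}{3} + 8\right) \left(- \frac{1}{3}\right) = \left(-7\right) \frac{23}{3} \left(- \frac{1}{3}\right) = \left(- \frac{161}{3}\right) \left(- \frac{1}{3}\right) = \frac{161}{9}$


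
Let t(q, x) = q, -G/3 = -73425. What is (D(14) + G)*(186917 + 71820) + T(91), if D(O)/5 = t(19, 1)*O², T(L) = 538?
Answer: 61810976153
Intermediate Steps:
G = 220275 (G = -3*(-73425) = 220275)
D(O) = 95*O² (D(O) = 5*(19*O²) = 95*O²)
(D(14) + G)*(186917 + 71820) + T(91) = (95*14² + 220275)*(186917 + 71820) + 538 = (95*196 + 220275)*258737 + 538 = (18620 + 220275)*258737 + 538 = 238895*258737 + 538 = 61810975615 + 538 = 61810976153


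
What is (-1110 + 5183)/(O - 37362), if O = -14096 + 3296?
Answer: -4073/48162 ≈ -0.084569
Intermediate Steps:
O = -10800
(-1110 + 5183)/(O - 37362) = (-1110 + 5183)/(-10800 - 37362) = 4073/(-48162) = 4073*(-1/48162) = -4073/48162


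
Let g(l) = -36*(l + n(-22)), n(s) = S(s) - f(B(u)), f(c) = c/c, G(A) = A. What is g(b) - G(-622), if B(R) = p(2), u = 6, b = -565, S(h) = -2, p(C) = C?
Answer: 21070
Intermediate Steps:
B(R) = 2
f(c) = 1
n(s) = -3 (n(s) = -2 - 1*1 = -2 - 1 = -3)
g(l) = 108 - 36*l (g(l) = -36*(l - 3) = -36*(-3 + l) = 108 - 36*l)
g(b) - G(-622) = (108 - 36*(-565)) - 1*(-622) = (108 + 20340) + 622 = 20448 + 622 = 21070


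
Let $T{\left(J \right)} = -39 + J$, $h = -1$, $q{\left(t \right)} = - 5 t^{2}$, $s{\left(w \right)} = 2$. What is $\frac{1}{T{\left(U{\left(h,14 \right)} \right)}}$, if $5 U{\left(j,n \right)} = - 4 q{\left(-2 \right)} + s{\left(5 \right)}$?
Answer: $- \frac{5}{113} \approx -0.044248$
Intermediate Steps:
$U{\left(j,n \right)} = \frac{82}{5}$ ($U{\left(j,n \right)} = \frac{- 4 \left(- 5 \left(-2\right)^{2}\right) + 2}{5} = \frac{- 4 \left(\left(-5\right) 4\right) + 2}{5} = \frac{\left(-4\right) \left(-20\right) + 2}{5} = \frac{80 + 2}{5} = \frac{1}{5} \cdot 82 = \frac{82}{5}$)
$\frac{1}{T{\left(U{\left(h,14 \right)} \right)}} = \frac{1}{-39 + \frac{82}{5}} = \frac{1}{- \frac{113}{5}} = - \frac{5}{113}$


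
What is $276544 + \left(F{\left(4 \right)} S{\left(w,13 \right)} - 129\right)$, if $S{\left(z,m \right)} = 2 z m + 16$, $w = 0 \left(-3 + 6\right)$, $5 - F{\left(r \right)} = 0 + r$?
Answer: $276431$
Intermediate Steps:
$F{\left(r \right)} = 5 - r$ ($F{\left(r \right)} = 5 - \left(0 + r\right) = 5 - r$)
$w = 0$ ($w = 0 \cdot 3 = 0$)
$S{\left(z,m \right)} = 16 + 2 m z$ ($S{\left(z,m \right)} = 2 m z + 16 = 16 + 2 m z$)
$276544 + \left(F{\left(4 \right)} S{\left(w,13 \right)} - 129\right) = 276544 - \left(129 - \left(5 - 4\right) \left(16 + 2 \cdot 13 \cdot 0\right)\right) = 276544 - \left(129 - \left(5 - 4\right) \left(16 + 0\right)\right) = 276544 + \left(1 \cdot 16 - 129\right) = 276544 + \left(16 - 129\right) = 276544 - 113 = 276431$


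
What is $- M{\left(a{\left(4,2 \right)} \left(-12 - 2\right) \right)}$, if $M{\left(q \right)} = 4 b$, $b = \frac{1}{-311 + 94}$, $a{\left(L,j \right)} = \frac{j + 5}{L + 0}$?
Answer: $\frac{4}{217} \approx 0.018433$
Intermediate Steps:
$a{\left(L,j \right)} = \frac{5 + j}{L}$
$b = - \frac{1}{217}$ ($b = \frac{1}{-217} = - \frac{1}{217} \approx -0.0046083$)
$M{\left(q \right)} = - \frac{4}{217}$ ($M{\left(q \right)} = 4 \left(- \frac{1}{217}\right) = - \frac{4}{217}$)
$- M{\left(a{\left(4,2 \right)} \left(-12 - 2\right) \right)} = \left(-1\right) \left(- \frac{4}{217}\right) = \frac{4}{217}$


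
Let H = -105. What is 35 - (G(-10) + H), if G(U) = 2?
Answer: 138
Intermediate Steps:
35 - (G(-10) + H) = 35 - (2 - 105) = 35 - 1*(-103) = 35 + 103 = 138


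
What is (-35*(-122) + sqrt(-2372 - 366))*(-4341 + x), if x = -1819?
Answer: -26303200 - 227920*I*sqrt(2) ≈ -2.6303e+7 - 3.2233e+5*I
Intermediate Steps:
(-35*(-122) + sqrt(-2372 - 366))*(-4341 + x) = (-35*(-122) + sqrt(-2372 - 366))*(-4341 - 1819) = (4270 + sqrt(-2738))*(-6160) = (4270 + 37*I*sqrt(2))*(-6160) = -26303200 - 227920*I*sqrt(2)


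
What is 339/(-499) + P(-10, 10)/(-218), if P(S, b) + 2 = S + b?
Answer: -36452/54391 ≈ -0.67018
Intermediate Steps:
P(S, b) = -2 + S + b (P(S, b) = -2 + (S + b) = -2 + S + b)
339/(-499) + P(-10, 10)/(-218) = 339/(-499) + (-2 - 10 + 10)/(-218) = 339*(-1/499) - 2*(-1/218) = -339/499 + 1/109 = -36452/54391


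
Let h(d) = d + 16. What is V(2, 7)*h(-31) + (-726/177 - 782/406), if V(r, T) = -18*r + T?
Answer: 5137800/11977 ≈ 428.97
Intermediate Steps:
V(r, T) = T - 18*r
h(d) = 16 + d
V(2, 7)*h(-31) + (-726/177 - 782/406) = (7 - 18*2)*(16 - 31) + (-726/177 - 782/406) = (7 - 36)*(-15) + (-726*1/177 - 782*1/406) = -29*(-15) + (-242/59 - 391/203) = 435 - 72195/11977 = 5137800/11977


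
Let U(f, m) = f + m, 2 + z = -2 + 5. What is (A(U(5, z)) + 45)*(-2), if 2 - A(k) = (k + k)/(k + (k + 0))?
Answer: -92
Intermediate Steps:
z = 1 (z = -2 + (-2 + 5) = -2 + 3 = 1)
A(k) = 1 (A(k) = 2 - (k + k)/(k + (k + 0)) = 2 - 2*k/(k + k) = 2 - 2*k/(2*k) = 2 - 2*k*1/(2*k) = 2 - 1*1 = 2 - 1 = 1)
(A(U(5, z)) + 45)*(-2) = (1 + 45)*(-2) = 46*(-2) = -92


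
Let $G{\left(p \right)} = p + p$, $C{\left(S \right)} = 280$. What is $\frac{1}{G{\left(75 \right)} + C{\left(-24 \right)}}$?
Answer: $\frac{1}{430} \approx 0.0023256$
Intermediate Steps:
$G{\left(p \right)} = 2 p$
$\frac{1}{G{\left(75 \right)} + C{\left(-24 \right)}} = \frac{1}{2 \cdot 75 + 280} = \frac{1}{150 + 280} = \frac{1}{430}$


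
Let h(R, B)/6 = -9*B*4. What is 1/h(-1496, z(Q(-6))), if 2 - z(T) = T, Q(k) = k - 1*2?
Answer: -1/2160 ≈ -0.00046296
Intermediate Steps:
Q(k) = -2 + k (Q(k) = k - 2 = -2 + k)
z(T) = 2 - T
h(R, B) = -216*B (h(R, B) = 6*(-9*B*4) = 6*(-36*B) = -216*B)
1/h(-1496, z(Q(-6))) = 1/(-216*(2 - (-2 - 6))) = 1/(-216*(2 - 1*(-8))) = 1/(-216*(2 + 8)) = 1/(-216*10) = 1/(-2160) = -1/2160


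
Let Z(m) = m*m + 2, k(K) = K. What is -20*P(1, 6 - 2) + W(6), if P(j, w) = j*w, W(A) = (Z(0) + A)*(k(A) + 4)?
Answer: 0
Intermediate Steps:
Z(m) = 2 + m² (Z(m) = m² + 2 = 2 + m²)
W(A) = (2 + A)*(4 + A) (W(A) = ((2 + 0²) + A)*(A + 4) = ((2 + 0) + A)*(4 + A) = (2 + A)*(4 + A))
-20*P(1, 6 - 2) + W(6) = -20*(6 - 2) + (8 + 6² + 6*6) = -20*4 + (8 + 36 + 36) = -20*4 + 80 = -80 + 80 = 0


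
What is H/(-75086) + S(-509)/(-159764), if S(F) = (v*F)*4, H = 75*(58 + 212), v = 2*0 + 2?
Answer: -33289441/136318633 ≈ -0.24420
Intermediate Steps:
v = 2 (v = 0 + 2 = 2)
H = 20250 (H = 75*270 = 20250)
S(F) = 8*F (S(F) = (2*F)*4 = 8*F)
H/(-75086) + S(-509)/(-159764) = 20250/(-75086) + (8*(-509))/(-159764) = 20250*(-1/75086) - 4072*(-1/159764) = -10125/37543 + 1018/39941 = -33289441/136318633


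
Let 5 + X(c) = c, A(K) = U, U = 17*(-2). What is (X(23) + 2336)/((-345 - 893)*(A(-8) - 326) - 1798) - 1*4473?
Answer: -992740916/221941 ≈ -4473.0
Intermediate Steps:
U = -34
A(K) = -34
X(c) = -5 + c
(X(23) + 2336)/((-345 - 893)*(A(-8) - 326) - 1798) - 1*4473 = ((-5 + 23) + 2336)/((-345 - 893)*(-34 - 326) - 1798) - 1*4473 = (18 + 2336)/(-1238*(-360) - 1798) - 4473 = 2354/(445680 - 1798) - 4473 = 2354/443882 - 4473 = 2354*(1/443882) - 4473 = 1177/221941 - 4473 = -992740916/221941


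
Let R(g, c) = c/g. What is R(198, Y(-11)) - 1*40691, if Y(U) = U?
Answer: -732439/18 ≈ -40691.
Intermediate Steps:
R(198, Y(-11)) - 1*40691 = -11/198 - 1*40691 = -11*1/198 - 40691 = -1/18 - 40691 = -732439/18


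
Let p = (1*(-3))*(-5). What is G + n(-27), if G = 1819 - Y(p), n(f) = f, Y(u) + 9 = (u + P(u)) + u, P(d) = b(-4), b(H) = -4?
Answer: 1775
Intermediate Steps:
P(d) = -4
p = 15 (p = -3*(-5) = 15)
Y(u) = -13 + 2*u (Y(u) = -9 + ((u - 4) + u) = -9 + ((-4 + u) + u) = -9 + (-4 + 2*u) = -13 + 2*u)
G = 1802 (G = 1819 - (-13 + 2*15) = 1819 - (-13 + 30) = 1819 - 1*17 = 1819 - 17 = 1802)
G + n(-27) = 1802 - 27 = 1775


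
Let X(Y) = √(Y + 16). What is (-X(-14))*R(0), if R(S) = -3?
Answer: 3*√2 ≈ 4.2426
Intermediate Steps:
X(Y) = √(16 + Y)
(-X(-14))*R(0) = -√(16 - 14)*(-3) = -√2*(-3) = 3*√2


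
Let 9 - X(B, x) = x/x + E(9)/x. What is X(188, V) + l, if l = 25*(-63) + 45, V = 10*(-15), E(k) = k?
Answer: -76097/50 ≈ -1521.9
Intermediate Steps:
V = -150
X(B, x) = 8 - 9/x (X(B, x) = 9 - (x/x + 9/x) = 9 - (1 + 9/x) = 9 + (-1 - 9/x) = 8 - 9/x)
l = -1530 (l = -1575 + 45 = -1530)
X(188, V) + l = (8 - 9/(-150)) - 1530 = (8 - 9*(-1/150)) - 1530 = (8 + 3/50) - 1530 = 403/50 - 1530 = -76097/50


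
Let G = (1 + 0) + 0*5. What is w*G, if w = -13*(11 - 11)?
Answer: 0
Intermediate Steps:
G = 1 (G = 1 + 0 = 1)
w = 0 (w = -13*0 = 0)
w*G = 0*1 = 0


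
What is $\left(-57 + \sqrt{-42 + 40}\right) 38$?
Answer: $-2166 + 38 i \sqrt{2} \approx -2166.0 + 53.74 i$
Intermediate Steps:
$\left(-57 + \sqrt{-42 + 40}\right) 38 = \left(-57 + \sqrt{-2}\right) 38 = \left(-57 + i \sqrt{2}\right) 38 = -2166 + 38 i \sqrt{2}$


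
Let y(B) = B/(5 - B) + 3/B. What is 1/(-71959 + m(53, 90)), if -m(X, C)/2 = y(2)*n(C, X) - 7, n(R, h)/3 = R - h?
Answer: -1/72426 ≈ -1.3807e-5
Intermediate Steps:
y(B) = 3/B + B/(5 - B)
n(R, h) = -3*h + 3*R (n(R, h) = 3*(R - h) = -3*h + 3*R)
m(X, C) = 14 - 13*C + 13*X (m(X, C) = -2*(((-15 - 1*2² + 3*2)/(2*(-5 + 2)))*(-3*X + 3*C) - 7) = -2*(((½)*(-15 - 1*4 + 6)/(-3))*(-3*X + 3*C) - 7) = -2*(((½)*(-⅓)*(-15 - 4 + 6))*(-3*X + 3*C) - 7) = -2*(((½)*(-⅓)*(-13))*(-3*X + 3*C) - 7) = -2*(13*(-3*X + 3*C)/6 - 7) = -2*((-13*X/2 + 13*C/2) - 7) = -2*(-7 - 13*X/2 + 13*C/2) = 14 - 13*C + 13*X)
1/(-71959 + m(53, 90)) = 1/(-71959 + (14 - 13*90 + 13*53)) = 1/(-71959 + (14 - 1170 + 689)) = 1/(-71959 - 467) = 1/(-72426) = -1/72426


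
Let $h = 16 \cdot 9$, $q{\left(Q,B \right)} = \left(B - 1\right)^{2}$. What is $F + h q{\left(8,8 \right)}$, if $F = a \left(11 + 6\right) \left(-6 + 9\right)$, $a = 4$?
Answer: $7260$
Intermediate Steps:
$q{\left(Q,B \right)} = \left(-1 + B\right)^{2}$
$h = 144$
$F = 204$ ($F = 4 \left(11 + 6\right) \left(-6 + 9\right) = 4 \cdot 17 \cdot 3 = 4 \cdot 51 = 204$)
$F + h q{\left(8,8 \right)} = 204 + 144 \left(-1 + 8\right)^{2} = 204 + 144 \cdot 7^{2} = 204 + 144 \cdot 49 = 204 + 7056 = 7260$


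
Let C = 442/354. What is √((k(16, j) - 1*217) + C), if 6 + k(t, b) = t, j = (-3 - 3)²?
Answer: I*√6445986/177 ≈ 14.344*I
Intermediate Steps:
j = 36 (j = (-6)² = 36)
C = 221/177 (C = 442*(1/354) = 221/177 ≈ 1.2486)
k(t, b) = -6 + t
√((k(16, j) - 1*217) + C) = √(((-6 + 16) - 1*217) + 221/177) = √((10 - 217) + 221/177) = √(-207 + 221/177) = √(-36418/177) = I*√6445986/177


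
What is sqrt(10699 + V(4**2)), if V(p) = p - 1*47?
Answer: 2*sqrt(2667) ≈ 103.29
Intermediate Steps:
V(p) = -47 + p (V(p) = p - 47 = -47 + p)
sqrt(10699 + V(4**2)) = sqrt(10699 + (-47 + 4**2)) = sqrt(10699 + (-47 + 16)) = sqrt(10699 - 31) = sqrt(10668) = 2*sqrt(2667)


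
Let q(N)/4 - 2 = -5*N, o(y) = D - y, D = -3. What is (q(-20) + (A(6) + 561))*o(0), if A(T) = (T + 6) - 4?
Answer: -2931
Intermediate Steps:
o(y) = -3 - y
q(N) = 8 - 20*N (q(N) = 8 + 4*(-5*N) = 8 - 20*N)
A(T) = 2 + T (A(T) = (6 + T) - 4 = 2 + T)
(q(-20) + (A(6) + 561))*o(0) = ((8 - 20*(-20)) + ((2 + 6) + 561))*(-3 - 1*0) = ((8 + 400) + (8 + 561))*(-3 + 0) = (408 + 569)*(-3) = 977*(-3) = -2931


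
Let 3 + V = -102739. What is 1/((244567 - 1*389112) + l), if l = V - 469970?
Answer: -1/717257 ≈ -1.3942e-6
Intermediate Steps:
V = -102742 (V = -3 - 102739 = -102742)
l = -572712 (l = -102742 - 469970 = -572712)
1/((244567 - 1*389112) + l) = 1/((244567 - 1*389112) - 572712) = 1/((244567 - 389112) - 572712) = 1/(-144545 - 572712) = 1/(-717257) = -1/717257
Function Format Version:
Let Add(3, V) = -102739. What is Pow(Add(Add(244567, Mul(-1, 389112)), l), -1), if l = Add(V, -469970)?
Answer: Rational(-1, 717257) ≈ -1.3942e-6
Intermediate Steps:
V = -102742 (V = Add(-3, -102739) = -102742)
l = -572712 (l = Add(-102742, -469970) = -572712)
Pow(Add(Add(244567, Mul(-1, 389112)), l), -1) = Pow(Add(Add(244567, Mul(-1, 389112)), -572712), -1) = Pow(Add(Add(244567, -389112), -572712), -1) = Pow(Add(-144545, -572712), -1) = Pow(-717257, -1) = Rational(-1, 717257)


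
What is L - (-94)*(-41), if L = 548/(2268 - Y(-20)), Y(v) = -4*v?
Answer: -2108001/547 ≈ -3853.8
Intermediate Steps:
L = 137/547 (L = 548/(2268 - (-4)*(-20)) = 548/(2268 - 1*80) = 548/(2268 - 80) = 548/2188 = 548*(1/2188) = 137/547 ≈ 0.25046)
L - (-94)*(-41) = 137/547 - (-94)*(-41) = 137/547 - 1*3854 = 137/547 - 3854 = -2108001/547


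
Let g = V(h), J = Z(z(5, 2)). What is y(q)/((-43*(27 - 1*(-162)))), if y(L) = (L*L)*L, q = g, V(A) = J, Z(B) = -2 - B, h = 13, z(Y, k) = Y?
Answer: 49/1161 ≈ 0.042205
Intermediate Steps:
J = -7 (J = -2 - 1*5 = -2 - 5 = -7)
V(A) = -7
g = -7
q = -7
y(L) = L³ (y(L) = L²*L = L³)
y(q)/((-43*(27 - 1*(-162)))) = (-7)³/((-43*(27 - 1*(-162)))) = -343*(-1/(43*(27 + 162))) = -343/((-43*189)) = -343/(-8127) = -343*(-1/8127) = 49/1161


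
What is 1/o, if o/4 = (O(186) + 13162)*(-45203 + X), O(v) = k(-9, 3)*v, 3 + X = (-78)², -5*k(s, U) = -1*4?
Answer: -5/10414902352 ≈ -4.8008e-10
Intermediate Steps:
k(s, U) = ⅘ (k(s, U) = -(-1)*4/5 = -⅕*(-4) = ⅘)
X = 6081 (X = -3 + (-78)² = -3 + 6084 = 6081)
O(v) = 4*v/5
o = -10414902352/5 (o = 4*(((⅘)*186 + 13162)*(-45203 + 6081)) = 4*((744/5 + 13162)*(-39122)) = 4*((66554/5)*(-39122)) = 4*(-2603725588/5) = -10414902352/5 ≈ -2.0830e+9)
1/o = 1/(-10414902352/5) = -5/10414902352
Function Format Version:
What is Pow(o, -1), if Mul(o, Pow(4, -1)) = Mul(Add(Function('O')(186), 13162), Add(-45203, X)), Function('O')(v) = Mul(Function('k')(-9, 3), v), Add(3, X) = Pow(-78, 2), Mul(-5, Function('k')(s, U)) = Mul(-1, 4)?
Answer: Rational(-5, 10414902352) ≈ -4.8008e-10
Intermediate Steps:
Function('k')(s, U) = Rational(4, 5) (Function('k')(s, U) = Mul(Rational(-1, 5), Mul(-1, 4)) = Mul(Rational(-1, 5), -4) = Rational(4, 5))
X = 6081 (X = Add(-3, Pow(-78, 2)) = Add(-3, 6084) = 6081)
Function('O')(v) = Mul(Rational(4, 5), v)
o = Rational(-10414902352, 5) (o = Mul(4, Mul(Add(Mul(Rational(4, 5), 186), 13162), Add(-45203, 6081))) = Mul(4, Mul(Add(Rational(744, 5), 13162), -39122)) = Mul(4, Mul(Rational(66554, 5), -39122)) = Mul(4, Rational(-2603725588, 5)) = Rational(-10414902352, 5) ≈ -2.0830e+9)
Pow(o, -1) = Pow(Rational(-10414902352, 5), -1) = Rational(-5, 10414902352)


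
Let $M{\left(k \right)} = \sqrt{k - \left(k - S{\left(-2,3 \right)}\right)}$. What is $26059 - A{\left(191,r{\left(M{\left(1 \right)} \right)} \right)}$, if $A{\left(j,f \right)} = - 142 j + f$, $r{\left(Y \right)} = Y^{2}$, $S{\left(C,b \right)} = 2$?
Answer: $53179$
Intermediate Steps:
$M{\left(k \right)} = \sqrt{2}$ ($M{\left(k \right)} = \sqrt{k - \left(-2 + k\right)} = \sqrt{2}$)
$A{\left(j,f \right)} = f - 142 j$
$26059 - A{\left(191,r{\left(M{\left(1 \right)} \right)} \right)} = 26059 - \left(\left(\sqrt{2}\right)^{2} - 27122\right) = 26059 - \left(2 - 27122\right) = 26059 - -27120 = 26059 + 27120 = 53179$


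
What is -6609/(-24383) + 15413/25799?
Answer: 546320770/629057017 ≈ 0.86848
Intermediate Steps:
-6609/(-24383) + 15413/25799 = -6609*(-1/24383) + 15413*(1/25799) = 6609/24383 + 15413/25799 = 546320770/629057017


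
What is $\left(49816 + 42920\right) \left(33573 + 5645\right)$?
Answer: $3636920448$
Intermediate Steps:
$\left(49816 + 42920\right) \left(33573 + 5645\right) = 92736 \cdot 39218 = 3636920448$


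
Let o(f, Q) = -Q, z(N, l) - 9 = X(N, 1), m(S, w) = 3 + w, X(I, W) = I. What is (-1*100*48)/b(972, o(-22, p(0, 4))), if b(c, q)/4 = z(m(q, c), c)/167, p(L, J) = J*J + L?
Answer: -8350/41 ≈ -203.66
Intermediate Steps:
z(N, l) = 9 + N
p(L, J) = L + J² (p(L, J) = J² + L = L + J²)
b(c, q) = 48/167 + 4*c/167 (b(c, q) = 4*((9 + (3 + c))/167) = 4*((12 + c)*(1/167)) = 4*(12/167 + c/167) = 48/167 + 4*c/167)
(-1*100*48)/b(972, o(-22, p(0, 4))) = (-1*100*48)/(48/167 + (4/167)*972) = (-100*48)/(48/167 + 3888/167) = -4800/3936/167 = -4800*167/3936 = -8350/41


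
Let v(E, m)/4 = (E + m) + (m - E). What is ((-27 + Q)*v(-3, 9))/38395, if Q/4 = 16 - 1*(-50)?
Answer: 17064/38395 ≈ 0.44443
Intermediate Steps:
v(E, m) = 8*m (v(E, m) = 4*((E + m) + (m - E)) = 4*(2*m) = 8*m)
Q = 264 (Q = 4*(16 - 1*(-50)) = 4*(16 + 50) = 4*66 = 264)
((-27 + Q)*v(-3, 9))/38395 = ((-27 + 264)*(8*9))/38395 = (237*72)*(1/38395) = 17064*(1/38395) = 17064/38395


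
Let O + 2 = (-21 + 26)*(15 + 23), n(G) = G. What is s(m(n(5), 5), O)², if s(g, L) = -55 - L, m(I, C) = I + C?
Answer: 59049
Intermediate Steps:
m(I, C) = C + I
O = 188 (O = -2 + (-21 + 26)*(15 + 23) = -2 + 5*38 = -2 + 190 = 188)
s(m(n(5), 5), O)² = (-55 - 1*188)² = (-55 - 188)² = (-243)² = 59049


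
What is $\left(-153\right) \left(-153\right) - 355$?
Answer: $23054$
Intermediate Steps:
$\left(-153\right) \left(-153\right) - 355 = 23409 - 355 = 23054$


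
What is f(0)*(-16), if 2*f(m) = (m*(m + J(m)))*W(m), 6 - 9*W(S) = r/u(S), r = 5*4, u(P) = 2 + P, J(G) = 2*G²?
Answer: 0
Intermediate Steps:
r = 20
W(S) = ⅔ - 20/(9*(2 + S))
f(m) = m*(-4 + 3*m)*(m + 2*m²)/(9*(2 + m)) (f(m) = ((m*(m + 2*m²))*(2*(-4 + 3*m)/(9*(2 + m))))/2 = (2*m*(-4 + 3*m)*(m + 2*m²)/(9*(2 + m)))/2 = m*(-4 + 3*m)*(m + 2*m²)/(9*(2 + m)))
f(0)*(-16) = ((⅑)*0²*(1 + 2*0)*(-4 + 3*0)/(2 + 0))*(-16) = ((⅑)*0*(1 + 0)*(-4 + 0)/2)*(-16) = ((⅑)*0*(½)*1*(-4))*(-16) = 0*(-16) = 0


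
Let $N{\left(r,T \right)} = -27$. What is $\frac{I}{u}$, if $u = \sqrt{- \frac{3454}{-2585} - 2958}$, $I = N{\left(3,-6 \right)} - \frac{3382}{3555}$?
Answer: $\frac{99367 i \sqrt{10205110}}{617517720} \approx 0.51405 i$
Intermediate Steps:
$I = - \frac{99367}{3555}$ ($I = -27 - \frac{3382}{3555} = - \frac{99367}{3555} \approx -27.951$)
$u = \frac{4 i \sqrt{10205110}}{235}$ ($u = \sqrt{\left(-3454\right) \left(- \frac{1}{2585}\right) - 2958} = \sqrt{\frac{314}{235} - 2958} = \sqrt{- \frac{694816}{235}} = \frac{4 i \sqrt{10205110}}{235} \approx 54.375 i$)
$\frac{I}{u} = - \frac{99367}{3555 \frac{4 i \sqrt{10205110}}{235}} = - \frac{99367 \left(- \frac{i \sqrt{10205110}}{173704}\right)}{3555} = \frac{99367 i \sqrt{10205110}}{617517720}$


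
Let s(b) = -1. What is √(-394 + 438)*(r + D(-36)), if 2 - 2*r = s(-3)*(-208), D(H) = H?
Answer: -278*√11 ≈ -922.02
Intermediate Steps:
r = -103 (r = 1 - (-1)*(-208)/2 = 1 - ½*208 = 1 - 104 = -103)
√(-394 + 438)*(r + D(-36)) = √(-394 + 438)*(-103 - 36) = √44*(-139) = (2*√11)*(-139) = -278*√11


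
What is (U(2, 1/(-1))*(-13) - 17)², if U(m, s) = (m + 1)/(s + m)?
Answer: 3136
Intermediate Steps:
U(m, s) = (1 + m)/(m + s)
(U(2, 1/(-1))*(-13) - 17)² = (((1 + 2)/(2 + 1/(-1)))*(-13) - 17)² = ((3/(2 - 1))*(-13) - 17)² = ((3/1)*(-13) - 17)² = ((1*3)*(-13) - 17)² = (3*(-13) - 17)² = (-39 - 17)² = (-56)² = 3136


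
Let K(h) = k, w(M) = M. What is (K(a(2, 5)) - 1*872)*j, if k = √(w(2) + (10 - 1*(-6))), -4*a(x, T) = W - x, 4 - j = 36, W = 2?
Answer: 27904 - 96*√2 ≈ 27768.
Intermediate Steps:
j = -32 (j = 4 - 1*36 = 4 - 36 = -32)
a(x, T) = -½ + x/4 (a(x, T) = -(2 - x)/4 = -½ + x/4)
k = 3*√2 (k = √(2 + (10 - 1*(-6))) = √(2 + (10 + 6)) = √(2 + 16) = √18 = 3*√2 ≈ 4.2426)
K(h) = 3*√2
(K(a(2, 5)) - 1*872)*j = (3*√2 - 1*872)*(-32) = (3*√2 - 872)*(-32) = (-872 + 3*√2)*(-32) = 27904 - 96*√2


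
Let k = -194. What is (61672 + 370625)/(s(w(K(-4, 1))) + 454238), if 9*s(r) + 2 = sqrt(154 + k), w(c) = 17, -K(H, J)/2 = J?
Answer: 795280795911/835644432982 - 3890673*I*sqrt(10)/8356444329820 ≈ 0.9517 - 1.4723e-6*I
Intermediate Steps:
K(H, J) = -2*J
s(r) = -2/9 + 2*I*sqrt(10)/9 (s(r) = -2/9 + sqrt(154 - 194)/9 = -2/9 + sqrt(-40)/9 = -2/9 + (2*I*sqrt(10))/9 = -2/9 + 2*I*sqrt(10)/9)
(61672 + 370625)/(s(w(K(-4, 1))) + 454238) = (61672 + 370625)/((-2/9 + 2*I*sqrt(10)/9) + 454238) = 432297/(4088140/9 + 2*I*sqrt(10)/9)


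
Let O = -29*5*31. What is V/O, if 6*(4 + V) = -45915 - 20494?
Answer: 2143/870 ≈ 2.4632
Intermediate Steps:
V = -66433/6 (V = -4 + (-45915 - 20494)/6 = -4 + (⅙)*(-66409) = -4 - 66409/6 = -66433/6 ≈ -11072.)
O = -4495 (O = -29*5*31 = -145*31 = -4495)
V/O = -66433/6/(-4495) = -66433/6*(-1/4495) = 2143/870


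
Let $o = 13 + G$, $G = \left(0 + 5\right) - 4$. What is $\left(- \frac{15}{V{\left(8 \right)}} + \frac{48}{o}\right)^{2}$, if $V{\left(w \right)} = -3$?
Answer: $\frac{3481}{49} \approx 71.041$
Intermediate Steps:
$G = 1$ ($G = 5 - 4 = 1$)
$o = 14$ ($o = 13 + 1 = 14$)
$\left(- \frac{15}{V{\left(8 \right)}} + \frac{48}{o}\right)^{2} = \left(- \frac{15}{-3} + \frac{48}{14}\right)^{2} = \left(\left(-15\right) \left(- \frac{1}{3}\right) + 48 \cdot \frac{1}{14}\right)^{2} = \left(5 + \frac{24}{7}\right)^{2} = \left(\frac{59}{7}\right)^{2} = \frac{3481}{49}$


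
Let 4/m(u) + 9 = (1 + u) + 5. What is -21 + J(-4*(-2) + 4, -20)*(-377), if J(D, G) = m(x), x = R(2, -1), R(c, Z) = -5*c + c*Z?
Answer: 1193/15 ≈ 79.533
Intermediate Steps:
R(c, Z) = -5*c + Z*c
x = -12 (x = 2*(-5 - 1) = 2*(-6) = -12)
m(u) = 4/(-3 + u) (m(u) = 4/(-9 + ((1 + u) + 5)) = 4/(-9 + (6 + u)) = 4/(-3 + u))
J(D, G) = -4/15 (J(D, G) = 4/(-3 - 12) = 4/(-15) = 4*(-1/15) = -4/15)
-21 + J(-4*(-2) + 4, -20)*(-377) = -21 - 4/15*(-377) = -21 + 1508/15 = 1193/15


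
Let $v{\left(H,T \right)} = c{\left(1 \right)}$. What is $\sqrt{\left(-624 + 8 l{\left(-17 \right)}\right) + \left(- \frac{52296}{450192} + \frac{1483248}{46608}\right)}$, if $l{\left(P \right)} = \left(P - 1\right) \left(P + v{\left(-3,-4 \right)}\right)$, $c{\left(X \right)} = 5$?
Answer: $\frac{\sqrt{376771552140912378}}{18214018} \approx 33.7$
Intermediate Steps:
$v{\left(H,T \right)} = 5$
$l{\left(P \right)} = \left(-1 + P\right) \left(5 + P\right)$ ($l{\left(P \right)} = \left(P - 1\right) \left(P + 5\right) = \left(-1 + P\right) \left(5 + P\right)$)
$\sqrt{\left(-624 + 8 l{\left(-17 \right)}\right) + \left(- \frac{52296}{450192} + \frac{1483248}{46608}\right)} = \sqrt{\left(-624 + 8 \left(-5 + \left(-17\right)^{2} + 4 \left(-17\right)\right)\right) + \left(- \frac{52296}{450192} + \frac{1483248}{46608}\right)} = \sqrt{\left(-624 + 8 \left(-5 + 289 - 68\right)\right) + \left(\left(-52296\right) \frac{1}{450192} + 1483248 \cdot \frac{1}{46608}\right)} = \sqrt{\left(-624 + 8 \cdot 216\right) + \left(- \frac{2179}{18758} + \frac{30901}{971}\right)} = \sqrt{\left(-624 + 1728\right) + \frac{577525149}{18214018}} = \sqrt{1104 + \frac{577525149}{18214018}} = \sqrt{\frac{20685801021}{18214018}} = \frac{\sqrt{376771552140912378}}{18214018}$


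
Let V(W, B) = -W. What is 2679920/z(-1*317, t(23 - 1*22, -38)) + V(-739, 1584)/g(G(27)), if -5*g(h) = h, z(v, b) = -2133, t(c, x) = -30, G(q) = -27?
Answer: -88445/79 ≈ -1119.6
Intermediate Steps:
g(h) = -h/5
2679920/z(-1*317, t(23 - 1*22, -38)) + V(-739, 1584)/g(G(27)) = 2679920/(-2133) + (-1*(-739))/((-1/5*(-27))) = 2679920*(-1/2133) + 739/(27/5) = -2679920/2133 + 739*(5/27) = -2679920/2133 + 3695/27 = -88445/79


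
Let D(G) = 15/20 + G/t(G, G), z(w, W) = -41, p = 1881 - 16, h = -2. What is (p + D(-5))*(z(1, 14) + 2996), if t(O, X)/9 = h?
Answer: 66169345/12 ≈ 5.5141e+6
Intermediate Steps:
p = 1865
t(O, X) = -18 (t(O, X) = 9*(-2) = -18)
D(G) = 3/4 - G/18 (D(G) = 15/20 + G/(-18) = 15*(1/20) + G*(-1/18) = 3/4 - G/18)
(p + D(-5))*(z(1, 14) + 2996) = (1865 + (3/4 - 1/18*(-5)))*(-41 + 2996) = (1865 + (3/4 + 5/18))*2955 = (1865 + 37/36)*2955 = (67177/36)*2955 = 66169345/12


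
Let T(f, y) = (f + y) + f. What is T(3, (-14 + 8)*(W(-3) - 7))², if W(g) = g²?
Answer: 36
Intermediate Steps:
T(f, y) = y + 2*f
T(3, (-14 + 8)*(W(-3) - 7))² = ((-14 + 8)*((-3)² - 7) + 2*3)² = (-6*(9 - 7) + 6)² = (-6*2 + 6)² = (-12 + 6)² = (-6)² = 36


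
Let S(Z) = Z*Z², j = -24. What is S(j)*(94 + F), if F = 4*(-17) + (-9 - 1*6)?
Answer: -152064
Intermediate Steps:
F = -83 (F = -68 + (-9 - 6) = -68 - 15 = -83)
S(Z) = Z³
S(j)*(94 + F) = (-24)³*(94 - 83) = -13824*11 = -152064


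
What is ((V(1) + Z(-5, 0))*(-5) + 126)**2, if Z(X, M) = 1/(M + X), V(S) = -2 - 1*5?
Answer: 26244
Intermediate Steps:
V(S) = -7 (V(S) = -2 - 5 = -7)
((V(1) + Z(-5, 0))*(-5) + 126)**2 = ((-7 + 1/(0 - 5))*(-5) + 126)**2 = ((-7 + 1/(-5))*(-5) + 126)**2 = ((-7 - 1/5)*(-5) + 126)**2 = (-36/5*(-5) + 126)**2 = (36 + 126)**2 = 162**2 = 26244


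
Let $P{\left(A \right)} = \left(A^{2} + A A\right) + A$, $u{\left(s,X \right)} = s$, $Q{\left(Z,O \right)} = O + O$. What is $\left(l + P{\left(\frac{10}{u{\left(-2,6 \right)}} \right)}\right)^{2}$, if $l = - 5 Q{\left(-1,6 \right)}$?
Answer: $225$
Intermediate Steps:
$Q{\left(Z,O \right)} = 2 O$
$l = -60$ ($l = - 5 \cdot 2 \cdot 6 = \left(-5\right) 12 = -60$)
$P{\left(A \right)} = A + 2 A^{2}$ ($P{\left(A \right)} = \left(A^{2} + A^{2}\right) + A = 2 A^{2} + A = A + 2 A^{2}$)
$\left(l + P{\left(\frac{10}{u{\left(-2,6 \right)}} \right)}\right)^{2} = \left(-60 + \frac{10}{-2} \left(1 + 2 \frac{10}{-2}\right)\right)^{2} = \left(-60 + 10 \left(- \frac{1}{2}\right) \left(1 + 2 \cdot 10 \left(- \frac{1}{2}\right)\right)\right)^{2} = \left(-60 - 5 \left(1 + 2 \left(-5\right)\right)\right)^{2} = \left(-60 - 5 \left(1 - 10\right)\right)^{2} = \left(-60 - -45\right)^{2} = \left(-60 + 45\right)^{2} = \left(-15\right)^{2} = 225$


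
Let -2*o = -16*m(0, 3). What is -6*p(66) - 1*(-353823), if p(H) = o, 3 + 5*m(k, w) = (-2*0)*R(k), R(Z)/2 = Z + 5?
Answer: 1769259/5 ≈ 3.5385e+5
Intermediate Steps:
R(Z) = 10 + 2*Z (R(Z) = 2*(Z + 5) = 2*(5 + Z) = 10 + 2*Z)
m(k, w) = -⅗ (m(k, w) = -⅗ + ((-2*0)*(10 + 2*k))/5 = -⅗ + (0*(10 + 2*k))/5 = -⅗ + (⅕)*0 = -⅗ + 0 = -⅗)
o = -24/5 (o = -(-8)*(-3)/5 = -½*48/5 = -24/5 ≈ -4.8000)
p(H) = -24/5
-6*p(66) - 1*(-353823) = -6*(-24/5) - 1*(-353823) = 144/5 + 353823 = 1769259/5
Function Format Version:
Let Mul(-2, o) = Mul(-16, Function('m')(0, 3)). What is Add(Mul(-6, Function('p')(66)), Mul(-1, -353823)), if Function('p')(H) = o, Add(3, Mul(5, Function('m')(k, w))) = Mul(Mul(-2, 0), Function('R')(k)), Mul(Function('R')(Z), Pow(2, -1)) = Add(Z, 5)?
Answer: Rational(1769259, 5) ≈ 3.5385e+5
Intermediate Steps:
Function('R')(Z) = Add(10, Mul(2, Z)) (Function('R')(Z) = Mul(2, Add(Z, 5)) = Mul(2, Add(5, Z)) = Add(10, Mul(2, Z)))
Function('m')(k, w) = Rational(-3, 5) (Function('m')(k, w) = Add(Rational(-3, 5), Mul(Rational(1, 5), Mul(Mul(-2, 0), Add(10, Mul(2, k))))) = Add(Rational(-3, 5), Mul(Rational(1, 5), Mul(0, Add(10, Mul(2, k))))) = Add(Rational(-3, 5), Mul(Rational(1, 5), 0)) = Add(Rational(-3, 5), 0) = Rational(-3, 5))
o = Rational(-24, 5) (o = Mul(Rational(-1, 2), Mul(-16, Rational(-3, 5))) = Mul(Rational(-1, 2), Rational(48, 5)) = Rational(-24, 5) ≈ -4.8000)
Function('p')(H) = Rational(-24, 5)
Add(Mul(-6, Function('p')(66)), Mul(-1, -353823)) = Add(Mul(-6, Rational(-24, 5)), Mul(-1, -353823)) = Add(Rational(144, 5), 353823) = Rational(1769259, 5)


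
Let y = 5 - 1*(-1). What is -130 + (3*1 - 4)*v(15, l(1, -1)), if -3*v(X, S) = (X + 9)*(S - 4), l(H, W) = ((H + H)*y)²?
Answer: 990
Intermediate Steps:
y = 6 (y = 5 + 1 = 6)
l(H, W) = 144*H² (l(H, W) = ((H + H)*6)² = ((2*H)*6)² = (12*H)² = 144*H²)
v(X, S) = -(-4 + S)*(9 + X)/3 (v(X, S) = -(X + 9)*(S - 4)/3 = -(9 + X)*(-4 + S)/3 = -(-4 + S)*(9 + X)/3)
-130 + (3*1 - 4)*v(15, l(1, -1)) = -130 + (3*1 - 4)*(12 - 432*1² + (4/3)*15 - ⅓*144*1²*15) = -130 + (3 - 4)*(12 - 432 + 20 - ⅓*144*1*15) = -130 - (12 - 3*144 + 20 - ⅓*144*15) = -130 - (12 - 432 + 20 - 720) = -130 - 1*(-1120) = -130 + 1120 = 990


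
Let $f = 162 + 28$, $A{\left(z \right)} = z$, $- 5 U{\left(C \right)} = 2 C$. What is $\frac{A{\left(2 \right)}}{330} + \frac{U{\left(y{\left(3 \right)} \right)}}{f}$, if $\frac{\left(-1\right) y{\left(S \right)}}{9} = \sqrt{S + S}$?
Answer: $\frac{1}{165} + \frac{9 \sqrt{6}}{475} \approx 0.052472$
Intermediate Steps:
$y{\left(S \right)} = - 9 \sqrt{2} \sqrt{S}$ ($y{\left(S \right)} = - 9 \sqrt{S + S} = - 9 \sqrt{2 S} = - 9 \sqrt{2} \sqrt{S}$)
$U{\left(C \right)} = - \frac{2 C}{5}$
$f = 190$
$\frac{A{\left(2 \right)}}{330} + \frac{U{\left(y{\left(3 \right)} \right)}}{f} = \frac{2}{330} + \frac{\left(- \frac{2}{5}\right) \left(- 9 \sqrt{2} \sqrt{3}\right)}{190} = 2 \cdot \frac{1}{330} + - \frac{2 \left(- 9 \sqrt{6}\right)}{5} \cdot \frac{1}{190} = \frac{1}{165} + \frac{18 \sqrt{6}}{5} \cdot \frac{1}{190} = \frac{1}{165} + \frac{9 \sqrt{6}}{475}$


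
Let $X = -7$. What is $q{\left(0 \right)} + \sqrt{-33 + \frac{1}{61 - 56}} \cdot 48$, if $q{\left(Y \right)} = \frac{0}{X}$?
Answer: $\frac{96 i \sqrt{205}}{5} \approx 274.9 i$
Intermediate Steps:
$q{\left(Y \right)} = 0$ ($q{\left(Y \right)} = \frac{0}{-7} = 0 \left(- \frac{1}{7}\right) = 0$)
$q{\left(0 \right)} + \sqrt{-33 + \frac{1}{61 - 56}} \cdot 48 = 0 + \sqrt{-33 + \frac{1}{61 - 56}} \cdot 48 = 0 + \sqrt{-33 + \frac{1}{5}} \cdot 48 = 0 + \sqrt{- \frac{164}{5}} \cdot 48 = 0 + \frac{2 i \sqrt{205}}{5} \cdot 48 = 0 + \frac{96 i \sqrt{205}}{5} = \frac{96 i \sqrt{205}}{5}$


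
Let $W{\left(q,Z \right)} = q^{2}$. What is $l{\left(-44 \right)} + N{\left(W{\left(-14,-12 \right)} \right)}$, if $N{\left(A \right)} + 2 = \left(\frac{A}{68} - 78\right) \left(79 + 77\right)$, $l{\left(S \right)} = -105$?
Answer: $- \frac{201031}{17} \approx -11825.0$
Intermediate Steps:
$N{\left(A \right)} = -12170 + \frac{39 A}{17}$ ($N{\left(A \right)} = -2 + \left(\frac{A}{68} - 78\right) \left(79 + 77\right) = -2 + \left(A \frac{1}{68} - 78\right) 156 = -2 + \left(\frac{A}{68} - 78\right) 156 = -2 + \left(-78 + \frac{A}{68}\right) 156 = -2 + \left(-12168 + \frac{39 A}{17}\right) = -12170 + \frac{39 A}{17}$)
$l{\left(-44 \right)} + N{\left(W{\left(-14,-12 \right)} \right)} = -105 - \left(12170 - \frac{39 \left(-14\right)^{2}}{17}\right) = -105 + \left(-12170 + \frac{39}{17} \cdot 196\right) = -105 + \left(-12170 + \frac{7644}{17}\right) = -105 - \frac{199246}{17} = - \frac{201031}{17}$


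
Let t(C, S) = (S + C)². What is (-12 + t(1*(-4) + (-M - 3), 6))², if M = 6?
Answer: 1369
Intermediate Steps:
t(C, S) = (C + S)²
(-12 + t(1*(-4) + (-M - 3), 6))² = (-12 + ((1*(-4) + (-1*6 - 3)) + 6)²)² = (-12 + ((-4 + (-6 - 3)) + 6)²)² = (-12 + ((-4 - 9) + 6)²)² = (-12 + (-13 + 6)²)² = (-12 + (-7)²)² = (-12 + 49)² = 37² = 1369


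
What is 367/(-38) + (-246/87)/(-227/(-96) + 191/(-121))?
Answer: -133376689/10062362 ≈ -13.255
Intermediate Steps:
367/(-38) + (-246/87)/(-227/(-96) + 191/(-121)) = 367*(-1/38) + (-246*1/87)/(-227*(-1/96) + 191*(-1/121)) = -367/38 - 82/(29*(227/96 - 191/121)) = -367/38 - 82/(29*9131/11616) = -367/38 - 82/29*11616/9131 = -367/38 - 952512/264799 = -133376689/10062362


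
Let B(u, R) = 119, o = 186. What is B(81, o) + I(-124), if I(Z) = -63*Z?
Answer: 7931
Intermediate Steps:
B(81, o) + I(-124) = 119 - 63*(-124) = 119 + 7812 = 7931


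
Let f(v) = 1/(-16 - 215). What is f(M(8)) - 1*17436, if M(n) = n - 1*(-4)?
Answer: -4027717/231 ≈ -17436.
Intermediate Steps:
M(n) = 4 + n (M(n) = n + 4 = 4 + n)
f(v) = -1/231 (f(v) = 1/(-231) = -1/231)
f(M(8)) - 1*17436 = -1/231 - 1*17436 = -1/231 - 17436 = -4027717/231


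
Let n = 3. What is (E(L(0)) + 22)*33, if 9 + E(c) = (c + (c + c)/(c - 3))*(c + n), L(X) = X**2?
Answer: 429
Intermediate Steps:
E(c) = -9 + (3 + c)*(c + 2*c/(-3 + c)) (E(c) = -9 + (c + (c + c)/(c - 3))*(c + 3) = -9 + (c + (2*c)/(-3 + c))*(3 + c) = -9 + (c + 2*c/(-3 + c))*(3 + c) = -9 + (3 + c)*(c + 2*c/(-3 + c)))
(E(L(0)) + 22)*33 = ((27 + (0**2)**3 - 12*0**2 + 2*(0**2)**2)/(-3 + 0**2) + 22)*33 = ((27 + 0**3 - 12*0 + 2*0**2)/(-3 + 0) + 22)*33 = ((27 + 0 + 0 + 2*0)/(-3) + 22)*33 = (-(27 + 0 + 0 + 0)/3 + 22)*33 = (-1/3*27 + 22)*33 = (-9 + 22)*33 = 13*33 = 429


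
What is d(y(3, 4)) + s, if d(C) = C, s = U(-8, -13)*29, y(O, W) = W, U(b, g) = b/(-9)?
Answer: 268/9 ≈ 29.778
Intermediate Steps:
U(b, g) = -b/9 (U(b, g) = b*(-⅑) = -b/9)
s = 232/9 (s = -⅑*(-8)*29 = (8/9)*29 = 232/9 ≈ 25.778)
d(y(3, 4)) + s = 4 + 232/9 = 268/9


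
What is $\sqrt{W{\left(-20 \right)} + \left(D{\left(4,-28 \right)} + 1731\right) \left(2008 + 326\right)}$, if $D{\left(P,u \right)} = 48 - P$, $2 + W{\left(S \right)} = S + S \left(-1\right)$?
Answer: $16 \sqrt{16183} \approx 2035.4$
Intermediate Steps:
$W{\left(S \right)} = -2$ ($W{\left(S \right)} = -2 + \left(S + S \left(-1\right)\right) = -2 + \left(S - S\right) = -2 + 0 = -2$)
$\sqrt{W{\left(-20 \right)} + \left(D{\left(4,-28 \right)} + 1731\right) \left(2008 + 326\right)} = \sqrt{-2 + \left(\left(48 - 4\right) + 1731\right) \left(2008 + 326\right)} = \sqrt{-2 + \left(\left(48 - 4\right) + 1731\right) 2334} = \sqrt{-2 + \left(44 + 1731\right) 2334} = \sqrt{-2 + 1775 \cdot 2334} = \sqrt{-2 + 4142850} = \sqrt{4142848} = 16 \sqrt{16183}$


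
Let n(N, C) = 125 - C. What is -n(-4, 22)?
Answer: -103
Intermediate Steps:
-n(-4, 22) = -(125 - 1*22) = -(125 - 22) = -1*103 = -103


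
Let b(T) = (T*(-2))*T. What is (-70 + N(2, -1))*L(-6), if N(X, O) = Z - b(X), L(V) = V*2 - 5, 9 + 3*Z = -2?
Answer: 3349/3 ≈ 1116.3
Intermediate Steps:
Z = -11/3 (Z = -3 + (1/3)*(-2) = -3 - 2/3 = -11/3 ≈ -3.6667)
b(T) = -2*T**2 (b(T) = (-2*T)*T = -2*T**2)
L(V) = -5 + 2*V (L(V) = 2*V - 5 = -5 + 2*V)
N(X, O) = -11/3 + 2*X**2 (N(X, O) = -11/3 - (-2)*X**2 = -11/3 + 2*X**2)
(-70 + N(2, -1))*L(-6) = (-70 + (-11/3 + 2*2**2))*(-5 + 2*(-6)) = (-70 + (-11/3 + 2*4))*(-5 - 12) = (-70 + (-11/3 + 8))*(-17) = (-70 + 13/3)*(-17) = -197/3*(-17) = 3349/3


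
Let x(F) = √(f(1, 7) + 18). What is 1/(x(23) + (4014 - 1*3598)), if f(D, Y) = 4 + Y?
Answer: 416/173027 - √29/173027 ≈ 0.0023731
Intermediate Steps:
x(F) = √29 (x(F) = √((4 + 7) + 18) = √(11 + 18) = √29)
1/(x(23) + (4014 - 1*3598)) = 1/(√29 + (4014 - 1*3598)) = 1/(√29 + (4014 - 3598)) = 1/(√29 + 416) = 1/(416 + √29)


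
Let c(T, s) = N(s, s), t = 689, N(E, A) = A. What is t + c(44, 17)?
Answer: 706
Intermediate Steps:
c(T, s) = s
t + c(44, 17) = 689 + 17 = 706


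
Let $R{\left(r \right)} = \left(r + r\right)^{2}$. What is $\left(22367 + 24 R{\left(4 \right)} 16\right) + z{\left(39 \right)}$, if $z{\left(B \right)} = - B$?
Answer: $46904$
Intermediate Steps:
$R{\left(r \right)} = 4 r^{2}$ ($R{\left(r \right)} = \left(2 r\right)^{2} = 4 r^{2}$)
$\left(22367 + 24 R{\left(4 \right)} 16\right) + z{\left(39 \right)} = \left(22367 + 24 \cdot 4 \cdot 4^{2} \cdot 16\right) - 39 = \left(22367 + 24 \cdot 4 \cdot 16 \cdot 16\right) - 39 = \left(22367 + 24 \cdot 64 \cdot 16\right) - 39 = \left(22367 + 1536 \cdot 16\right) - 39 = \left(22367 + 24576\right) - 39 = 46943 - 39 = 46904$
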